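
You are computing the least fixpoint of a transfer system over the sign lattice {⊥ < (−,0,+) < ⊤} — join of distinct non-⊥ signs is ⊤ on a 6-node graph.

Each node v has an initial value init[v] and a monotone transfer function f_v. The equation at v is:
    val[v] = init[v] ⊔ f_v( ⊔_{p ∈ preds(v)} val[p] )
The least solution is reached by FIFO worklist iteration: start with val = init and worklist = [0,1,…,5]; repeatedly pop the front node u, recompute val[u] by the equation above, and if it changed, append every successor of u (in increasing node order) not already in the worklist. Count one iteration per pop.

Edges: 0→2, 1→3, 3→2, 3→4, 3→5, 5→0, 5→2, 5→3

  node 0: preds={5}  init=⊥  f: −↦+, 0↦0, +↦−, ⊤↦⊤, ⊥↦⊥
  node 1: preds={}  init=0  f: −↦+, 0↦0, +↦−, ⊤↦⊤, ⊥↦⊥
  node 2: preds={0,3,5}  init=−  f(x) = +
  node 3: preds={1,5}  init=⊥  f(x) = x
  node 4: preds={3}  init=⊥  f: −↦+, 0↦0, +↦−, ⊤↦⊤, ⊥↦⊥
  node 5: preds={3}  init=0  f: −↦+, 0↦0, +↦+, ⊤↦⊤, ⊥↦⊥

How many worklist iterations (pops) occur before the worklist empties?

7

Trace (7 dequeues):
  [1] u=0 | in 0 | out 0 | prev ⊥ | push {}
  [2] u=1 | in ⊥ | out 0 | ==
  [3] u=2 | in 0 | out ⊤ | prev − | push {}
  [4] u=3 | in 0 | out 0 | prev ⊥ | push {2}
  [5] u=4 | in 0 | out 0 | prev ⊥ | push {}
  [6] u=5 | in 0 | out 0 | ==
  [7] u=2 | in 0 | out ⊤ | ==

Converged values:
  [0] 0
  [1] 0
  [2] ⊤
  [3] 0
  [4] 0
  [5] 0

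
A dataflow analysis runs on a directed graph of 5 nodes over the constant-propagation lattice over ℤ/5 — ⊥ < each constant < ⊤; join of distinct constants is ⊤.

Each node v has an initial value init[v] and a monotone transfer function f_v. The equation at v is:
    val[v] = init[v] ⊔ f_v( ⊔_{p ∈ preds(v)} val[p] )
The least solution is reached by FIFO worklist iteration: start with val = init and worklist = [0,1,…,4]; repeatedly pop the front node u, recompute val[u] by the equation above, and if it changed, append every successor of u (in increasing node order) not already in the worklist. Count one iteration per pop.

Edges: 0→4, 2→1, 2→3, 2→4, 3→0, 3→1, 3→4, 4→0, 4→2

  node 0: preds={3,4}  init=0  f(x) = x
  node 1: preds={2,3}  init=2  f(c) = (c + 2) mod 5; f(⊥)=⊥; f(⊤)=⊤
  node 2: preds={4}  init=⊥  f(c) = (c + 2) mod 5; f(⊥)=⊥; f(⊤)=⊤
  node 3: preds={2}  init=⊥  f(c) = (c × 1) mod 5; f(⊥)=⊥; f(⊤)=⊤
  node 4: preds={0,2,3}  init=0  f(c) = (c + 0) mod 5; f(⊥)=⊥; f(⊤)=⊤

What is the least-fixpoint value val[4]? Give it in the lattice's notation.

Iteration log — 14 steps:
  step 1. node 0  ⊔preds=0  new=0  stable
  step 2. node 1  ⊔preds=⊥  new=2  stable
  step 3. node 2  ⊔preds=0  new=2  old=⊥  +wl: 1
  step 4. node 3  ⊔preds=2  new=2  old=⊥  +wl: 0
  step 5. node 4  ⊔preds=⊤  new=⊤  old=0  +wl: 2
  step 6. node 1  ⊔preds=2  new=⊤  old=2  +wl: 
  step 7. node 0  ⊔preds=⊤  new=⊤  old=0  +wl: 4
  step 8. node 2  ⊔preds=⊤  new=⊤  old=2  +wl: 1,3
  step 9. node 4  ⊔preds=⊤  new=⊤  stable
  step 10. node 1  ⊔preds=⊤  new=⊤  stable
  step 11. node 3  ⊔preds=⊤  new=⊤  old=2  +wl: 0,1,4
  step 12. node 0  ⊔preds=⊤  new=⊤  stable
  step 13. node 1  ⊔preds=⊤  new=⊤  stable
  step 14. node 4  ⊔preds=⊤  new=⊤  stable

Least fixpoint reached:
  node 0: ⊤
  node 1: ⊤
  node 2: ⊤
  node 3: ⊤
  node 4: ⊤

⊤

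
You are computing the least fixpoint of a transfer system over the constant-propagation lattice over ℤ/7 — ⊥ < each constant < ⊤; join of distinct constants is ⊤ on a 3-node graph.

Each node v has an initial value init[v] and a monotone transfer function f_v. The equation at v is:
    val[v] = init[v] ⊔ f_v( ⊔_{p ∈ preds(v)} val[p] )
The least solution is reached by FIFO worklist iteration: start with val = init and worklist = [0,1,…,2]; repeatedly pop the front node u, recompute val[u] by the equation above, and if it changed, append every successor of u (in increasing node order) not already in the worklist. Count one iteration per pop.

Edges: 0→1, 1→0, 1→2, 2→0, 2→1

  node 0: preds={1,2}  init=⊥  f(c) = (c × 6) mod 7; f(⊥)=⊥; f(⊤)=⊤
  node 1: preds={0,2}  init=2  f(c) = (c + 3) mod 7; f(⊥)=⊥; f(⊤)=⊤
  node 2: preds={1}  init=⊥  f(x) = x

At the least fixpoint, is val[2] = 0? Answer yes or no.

Worklist (5 pops):
  #1 pop 0: in=2 → 5 (was ⊥); enqueue []
  #2 pop 1: in=5 → ⊤ (was 2); enqueue [0]
  #3 pop 2: in=⊤ → ⊤ (was ⊥); enqueue [1]
  #4 pop 0: in=⊤ → ⊤ (was 5); enqueue []
  #5 pop 1: in=⊤ → ⊤ (no change)

Fixpoint:
  val[0] = ⊤
  val[1] = ⊤
  val[2] = ⊤

no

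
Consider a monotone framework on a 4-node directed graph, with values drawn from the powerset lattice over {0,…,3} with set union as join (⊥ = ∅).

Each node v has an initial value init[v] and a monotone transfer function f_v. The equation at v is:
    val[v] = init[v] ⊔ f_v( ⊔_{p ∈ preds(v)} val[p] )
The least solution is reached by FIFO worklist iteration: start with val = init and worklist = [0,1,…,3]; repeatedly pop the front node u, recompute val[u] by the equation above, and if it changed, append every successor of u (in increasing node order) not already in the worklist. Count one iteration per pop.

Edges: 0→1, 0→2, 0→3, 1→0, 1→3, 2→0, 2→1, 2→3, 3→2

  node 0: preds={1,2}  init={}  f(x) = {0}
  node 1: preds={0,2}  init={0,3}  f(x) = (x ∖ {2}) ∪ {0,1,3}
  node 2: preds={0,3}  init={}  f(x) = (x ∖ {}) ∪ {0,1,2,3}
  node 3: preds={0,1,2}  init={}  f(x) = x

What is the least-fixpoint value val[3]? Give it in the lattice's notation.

Worklist (7 pops):
  #1 pop 0: in={0,3} → {0} (was {}); enqueue []
  #2 pop 1: in={0} → {0,1,3} (was {0,3}); enqueue [0]
  #3 pop 2: in={0} → {0,1,2,3} (was {}); enqueue [1]
  #4 pop 3: in={0,1,2,3} → {0,1,2,3} (was {}); enqueue [2]
  #5 pop 0: in={0,1,2,3} → {0} (no change)
  #6 pop 1: in={0,1,2,3} → {0,1,3} (no change)
  #7 pop 2: in={0,1,2,3} → {0,1,2,3} (no change)

Fixpoint:
  val[0] = {0}
  val[1] = {0,1,3}
  val[2] = {0,1,2,3}
  val[3] = {0,1,2,3}

{0,1,2,3}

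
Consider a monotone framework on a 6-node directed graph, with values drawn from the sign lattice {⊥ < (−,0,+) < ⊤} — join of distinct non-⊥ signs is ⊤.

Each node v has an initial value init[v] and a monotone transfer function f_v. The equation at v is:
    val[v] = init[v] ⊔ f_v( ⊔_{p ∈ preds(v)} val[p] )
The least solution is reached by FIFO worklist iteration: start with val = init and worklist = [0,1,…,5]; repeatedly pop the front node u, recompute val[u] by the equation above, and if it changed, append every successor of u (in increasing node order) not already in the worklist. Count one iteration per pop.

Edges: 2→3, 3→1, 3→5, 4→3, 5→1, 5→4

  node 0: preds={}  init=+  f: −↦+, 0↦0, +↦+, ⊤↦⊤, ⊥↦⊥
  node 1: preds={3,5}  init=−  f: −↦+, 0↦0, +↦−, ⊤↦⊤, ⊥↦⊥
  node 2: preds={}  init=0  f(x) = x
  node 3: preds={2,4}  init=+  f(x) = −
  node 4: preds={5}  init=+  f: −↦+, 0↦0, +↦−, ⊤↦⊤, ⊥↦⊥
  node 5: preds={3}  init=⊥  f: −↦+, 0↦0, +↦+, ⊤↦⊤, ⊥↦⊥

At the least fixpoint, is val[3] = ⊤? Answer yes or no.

yes

Iteration log — 9 steps:
  step 1. node 0  ⊔preds=⊥  new=+  stable
  step 2. node 1  ⊔preds=+  new=−  stable
  step 3. node 2  ⊔preds=⊥  new=0  stable
  step 4. node 3  ⊔preds=⊤  new=⊤  old=+  +wl: 1
  step 5. node 4  ⊔preds=⊥  new=+  stable
  step 6. node 5  ⊔preds=⊤  new=⊤  old=⊥  +wl: 4
  step 7. node 1  ⊔preds=⊤  new=⊤  old=−  +wl: 
  step 8. node 4  ⊔preds=⊤  new=⊤  old=+  +wl: 3
  step 9. node 3  ⊔preds=⊤  new=⊤  stable

Least fixpoint reached:
  node 0: +
  node 1: ⊤
  node 2: 0
  node 3: ⊤
  node 4: ⊤
  node 5: ⊤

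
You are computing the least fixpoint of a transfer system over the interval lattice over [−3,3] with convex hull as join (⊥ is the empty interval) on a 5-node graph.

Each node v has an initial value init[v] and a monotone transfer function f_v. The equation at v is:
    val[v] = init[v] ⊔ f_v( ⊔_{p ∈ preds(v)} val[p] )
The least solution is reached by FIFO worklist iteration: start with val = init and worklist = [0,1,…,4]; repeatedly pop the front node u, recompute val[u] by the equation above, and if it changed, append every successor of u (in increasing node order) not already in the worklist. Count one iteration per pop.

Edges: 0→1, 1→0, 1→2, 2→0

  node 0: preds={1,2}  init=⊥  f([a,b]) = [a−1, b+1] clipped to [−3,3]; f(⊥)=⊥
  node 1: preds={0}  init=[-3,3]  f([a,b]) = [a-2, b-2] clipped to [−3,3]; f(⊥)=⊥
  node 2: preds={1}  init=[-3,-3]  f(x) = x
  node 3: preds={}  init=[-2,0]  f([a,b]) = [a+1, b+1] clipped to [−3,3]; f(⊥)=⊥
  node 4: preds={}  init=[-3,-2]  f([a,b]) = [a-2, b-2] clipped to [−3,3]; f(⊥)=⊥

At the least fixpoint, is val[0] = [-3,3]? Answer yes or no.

yes

Trace (6 dequeues):
  [1] u=0 | in [-3,3] | out [-3,3] | prev ⊥ | push {}
  [2] u=1 | in [-3,3] | out [-3,3] | ==
  [3] u=2 | in [-3,3] | out [-3,3] | prev [-3,-3] | push {0}
  [4] u=3 | in ⊥ | out [-2,0] | ==
  [5] u=4 | in ⊥ | out [-3,-2] | ==
  [6] u=0 | in [-3,3] | out [-3,3] | ==

Converged values:
  [0] [-3,3]
  [1] [-3,3]
  [2] [-3,3]
  [3] [-2,0]
  [4] [-3,-2]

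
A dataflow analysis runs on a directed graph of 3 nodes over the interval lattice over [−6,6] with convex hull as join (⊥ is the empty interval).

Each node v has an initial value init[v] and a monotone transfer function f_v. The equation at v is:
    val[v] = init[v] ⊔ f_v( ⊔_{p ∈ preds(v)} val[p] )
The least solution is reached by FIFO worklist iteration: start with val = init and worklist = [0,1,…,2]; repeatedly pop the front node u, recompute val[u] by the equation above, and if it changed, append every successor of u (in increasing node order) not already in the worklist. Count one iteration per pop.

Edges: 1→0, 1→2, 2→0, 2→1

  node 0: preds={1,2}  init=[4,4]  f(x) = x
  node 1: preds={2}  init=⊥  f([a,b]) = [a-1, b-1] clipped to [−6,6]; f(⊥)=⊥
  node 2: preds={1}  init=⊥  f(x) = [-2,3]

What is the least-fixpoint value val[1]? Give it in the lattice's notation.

Trace (7 dequeues):
  [1] u=0 | in ⊥ | out [4,4] | ==
  [2] u=1 | in ⊥ | out ⊥ | ==
  [3] u=2 | in ⊥ | out [-2,3] | prev ⊥ | push {0,1}
  [4] u=0 | in [-2,3] | out [-2,4] | prev [4,4] | push {}
  [5] u=1 | in [-2,3] | out [-3,2] | prev ⊥ | push {0,2}
  [6] u=0 | in [-3,3] | out [-3,4] | prev [-2,4] | push {}
  [7] u=2 | in [-3,2] | out [-2,3] | ==

Converged values:
  [0] [-3,4]
  [1] [-3,2]
  [2] [-2,3]

[-3,2]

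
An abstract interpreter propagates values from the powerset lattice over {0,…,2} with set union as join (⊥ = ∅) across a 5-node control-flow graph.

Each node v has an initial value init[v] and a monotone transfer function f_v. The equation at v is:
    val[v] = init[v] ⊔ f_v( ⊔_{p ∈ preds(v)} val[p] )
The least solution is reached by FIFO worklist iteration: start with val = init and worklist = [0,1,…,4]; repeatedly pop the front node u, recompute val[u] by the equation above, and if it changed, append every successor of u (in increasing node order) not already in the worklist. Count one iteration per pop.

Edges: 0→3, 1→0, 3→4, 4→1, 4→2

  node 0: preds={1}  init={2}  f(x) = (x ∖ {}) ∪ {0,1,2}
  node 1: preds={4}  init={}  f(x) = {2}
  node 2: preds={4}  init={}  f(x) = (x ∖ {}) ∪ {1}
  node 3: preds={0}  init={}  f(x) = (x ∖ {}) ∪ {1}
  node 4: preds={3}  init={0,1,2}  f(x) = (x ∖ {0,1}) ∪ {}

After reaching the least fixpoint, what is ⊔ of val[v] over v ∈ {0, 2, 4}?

Worklist (6 pops):
  #1 pop 0: in={} → {0,1,2} (was {2}); enqueue []
  #2 pop 1: in={0,1,2} → {2} (was {}); enqueue [0]
  #3 pop 2: in={0,1,2} → {0,1,2} (was {}); enqueue []
  #4 pop 3: in={0,1,2} → {0,1,2} (was {}); enqueue []
  #5 pop 4: in={0,1,2} → {0,1,2} (no change)
  #6 pop 0: in={2} → {0,1,2} (no change)

Fixpoint:
  val[0] = {0,1,2}
  val[1] = {2}
  val[2] = {0,1,2}
  val[3] = {0,1,2}
  val[4] = {0,1,2}

{0,1,2}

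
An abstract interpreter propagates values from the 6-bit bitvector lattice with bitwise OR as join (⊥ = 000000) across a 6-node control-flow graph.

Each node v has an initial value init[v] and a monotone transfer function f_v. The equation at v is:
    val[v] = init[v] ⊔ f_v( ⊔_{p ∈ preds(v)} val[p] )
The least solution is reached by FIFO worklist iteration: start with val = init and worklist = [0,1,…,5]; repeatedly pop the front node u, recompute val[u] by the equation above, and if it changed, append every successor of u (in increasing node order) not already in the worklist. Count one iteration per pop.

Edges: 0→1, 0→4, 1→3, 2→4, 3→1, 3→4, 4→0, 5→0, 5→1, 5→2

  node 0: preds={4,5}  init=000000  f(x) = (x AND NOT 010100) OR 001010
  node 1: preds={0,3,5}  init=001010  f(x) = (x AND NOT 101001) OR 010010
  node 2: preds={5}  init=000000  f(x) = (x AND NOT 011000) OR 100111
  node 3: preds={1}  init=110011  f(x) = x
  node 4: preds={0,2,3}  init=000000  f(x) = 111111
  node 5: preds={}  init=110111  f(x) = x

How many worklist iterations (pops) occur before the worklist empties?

Worklist (8 pops):
  #1 pop 0: in=110111 → 101011 (was 000000); enqueue []
  #2 pop 1: in=111111 → 011110 (was 001010); enqueue []
  #3 pop 2: in=110111 → 100111 (was 000000); enqueue []
  #4 pop 3: in=011110 → 111111 (was 110011); enqueue [1]
  #5 pop 4: in=111111 → 111111 (was 000000); enqueue [0]
  #6 pop 5: in=000000 → 110111 (no change)
  #7 pop 1: in=111111 → 011110 (no change)
  #8 pop 0: in=111111 → 101011 (no change)

Fixpoint:
  val[0] = 101011
  val[1] = 011110
  val[2] = 100111
  val[3] = 111111
  val[4] = 111111
  val[5] = 110111

8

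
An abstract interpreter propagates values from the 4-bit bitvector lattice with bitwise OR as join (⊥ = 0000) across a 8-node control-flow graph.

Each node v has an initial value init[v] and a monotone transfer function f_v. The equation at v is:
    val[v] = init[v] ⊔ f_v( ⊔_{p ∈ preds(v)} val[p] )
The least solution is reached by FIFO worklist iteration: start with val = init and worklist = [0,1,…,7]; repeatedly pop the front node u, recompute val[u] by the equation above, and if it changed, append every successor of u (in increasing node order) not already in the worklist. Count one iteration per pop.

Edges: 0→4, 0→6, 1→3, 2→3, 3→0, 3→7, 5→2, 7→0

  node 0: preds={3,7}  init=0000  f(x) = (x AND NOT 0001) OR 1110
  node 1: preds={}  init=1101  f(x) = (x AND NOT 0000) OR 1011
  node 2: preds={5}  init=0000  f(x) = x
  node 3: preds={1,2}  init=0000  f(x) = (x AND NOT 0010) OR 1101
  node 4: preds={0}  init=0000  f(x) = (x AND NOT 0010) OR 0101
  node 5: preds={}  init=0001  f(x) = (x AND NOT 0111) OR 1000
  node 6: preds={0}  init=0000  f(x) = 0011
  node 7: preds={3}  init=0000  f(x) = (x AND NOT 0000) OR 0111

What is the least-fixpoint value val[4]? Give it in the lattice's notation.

1101

Worklist (11 pops):
  #1 pop 0: in=0000 → 1110 (was 0000); enqueue []
  #2 pop 1: in=0000 → 1111 (was 1101); enqueue []
  #3 pop 2: in=0001 → 0001 (was 0000); enqueue []
  #4 pop 3: in=1111 → 1101 (was 0000); enqueue [0]
  #5 pop 4: in=1110 → 1101 (was 0000); enqueue []
  #6 pop 5: in=0000 → 1001 (was 0001); enqueue [2]
  #7 pop 6: in=1110 → 0011 (was 0000); enqueue []
  #8 pop 7: in=1101 → 1111 (was 0000); enqueue []
  #9 pop 0: in=1111 → 1110 (no change)
  #10 pop 2: in=1001 → 1001 (was 0001); enqueue [3]
  #11 pop 3: in=1111 → 1101 (no change)

Fixpoint:
  val[0] = 1110
  val[1] = 1111
  val[2] = 1001
  val[3] = 1101
  val[4] = 1101
  val[5] = 1001
  val[6] = 0011
  val[7] = 1111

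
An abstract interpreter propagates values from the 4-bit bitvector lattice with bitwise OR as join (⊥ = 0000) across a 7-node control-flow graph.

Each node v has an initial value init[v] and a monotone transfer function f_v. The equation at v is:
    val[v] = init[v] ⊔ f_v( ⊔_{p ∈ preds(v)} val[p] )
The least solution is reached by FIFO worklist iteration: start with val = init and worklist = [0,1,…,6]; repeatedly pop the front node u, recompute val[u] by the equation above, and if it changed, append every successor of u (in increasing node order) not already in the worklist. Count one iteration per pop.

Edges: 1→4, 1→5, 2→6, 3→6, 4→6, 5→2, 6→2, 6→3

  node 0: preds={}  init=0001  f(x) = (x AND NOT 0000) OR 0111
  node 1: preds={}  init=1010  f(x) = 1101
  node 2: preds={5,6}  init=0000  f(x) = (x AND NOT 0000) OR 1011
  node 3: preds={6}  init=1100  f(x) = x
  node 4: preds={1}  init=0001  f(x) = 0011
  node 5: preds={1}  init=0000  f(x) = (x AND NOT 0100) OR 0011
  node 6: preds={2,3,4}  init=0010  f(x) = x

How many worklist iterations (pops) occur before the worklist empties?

10

Worklist (10 pops):
  #1 pop 0: in=0000 → 0111 (was 0001); enqueue []
  #2 pop 1: in=0000 → 1111 (was 1010); enqueue []
  #3 pop 2: in=0010 → 1011 (was 0000); enqueue []
  #4 pop 3: in=0010 → 1110 (was 1100); enqueue []
  #5 pop 4: in=1111 → 0011 (was 0001); enqueue []
  #6 pop 5: in=1111 → 1011 (was 0000); enqueue [2]
  #7 pop 6: in=1111 → 1111 (was 0010); enqueue [3]
  #8 pop 2: in=1111 → 1111 (was 1011); enqueue [6]
  #9 pop 3: in=1111 → 1111 (was 1110); enqueue []
  #10 pop 6: in=1111 → 1111 (no change)

Fixpoint:
  val[0] = 0111
  val[1] = 1111
  val[2] = 1111
  val[3] = 1111
  val[4] = 0011
  val[5] = 1011
  val[6] = 1111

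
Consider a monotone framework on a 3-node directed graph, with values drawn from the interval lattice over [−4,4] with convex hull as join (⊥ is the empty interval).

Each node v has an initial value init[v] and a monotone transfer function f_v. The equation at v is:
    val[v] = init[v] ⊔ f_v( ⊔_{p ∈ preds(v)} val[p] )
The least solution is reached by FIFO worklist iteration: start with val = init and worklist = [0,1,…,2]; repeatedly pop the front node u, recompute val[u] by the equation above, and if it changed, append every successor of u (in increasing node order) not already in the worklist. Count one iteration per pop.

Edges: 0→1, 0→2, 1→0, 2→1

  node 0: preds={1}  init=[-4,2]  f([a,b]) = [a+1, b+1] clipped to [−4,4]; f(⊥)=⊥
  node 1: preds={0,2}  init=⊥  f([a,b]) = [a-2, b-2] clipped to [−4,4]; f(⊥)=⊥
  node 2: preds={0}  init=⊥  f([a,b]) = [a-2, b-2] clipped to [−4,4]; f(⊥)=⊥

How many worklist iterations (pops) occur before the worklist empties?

Trace (5 dequeues):
  [1] u=0 | in ⊥ | out [-4,2] | ==
  [2] u=1 | in [-4,2] | out [-4,0] | prev ⊥ | push {0}
  [3] u=2 | in [-4,2] | out [-4,0] | prev ⊥ | push {1}
  [4] u=0 | in [-4,0] | out [-4,2] | ==
  [5] u=1 | in [-4,2] | out [-4,0] | ==

Converged values:
  [0] [-4,2]
  [1] [-4,0]
  [2] [-4,0]

5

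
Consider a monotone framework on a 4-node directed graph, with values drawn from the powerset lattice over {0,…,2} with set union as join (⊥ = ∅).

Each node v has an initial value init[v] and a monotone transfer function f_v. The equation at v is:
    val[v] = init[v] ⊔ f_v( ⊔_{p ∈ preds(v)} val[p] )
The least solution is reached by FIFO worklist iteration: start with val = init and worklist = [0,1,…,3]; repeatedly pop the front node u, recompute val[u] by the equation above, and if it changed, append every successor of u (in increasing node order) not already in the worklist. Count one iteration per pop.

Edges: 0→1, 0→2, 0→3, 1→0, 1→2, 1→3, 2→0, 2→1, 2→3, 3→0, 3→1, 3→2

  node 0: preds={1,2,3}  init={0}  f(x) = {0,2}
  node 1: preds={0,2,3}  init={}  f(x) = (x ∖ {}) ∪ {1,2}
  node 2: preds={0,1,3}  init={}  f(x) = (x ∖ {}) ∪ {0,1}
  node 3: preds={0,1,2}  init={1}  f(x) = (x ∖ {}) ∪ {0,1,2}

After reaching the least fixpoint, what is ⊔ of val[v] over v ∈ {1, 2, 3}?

{0,1,2}

Iteration log — 7 steps:
  step 1. node 0  ⊔preds={1}  new={0,2}  old={0}  +wl: 
  step 2. node 1  ⊔preds={0,1,2}  new={0,1,2}  old={}  +wl: 0
  step 3. node 2  ⊔preds={0,1,2}  new={0,1,2}  old={}  +wl: 1
  step 4. node 3  ⊔preds={0,1,2}  new={0,1,2}  old={1}  +wl: 2
  step 5. node 0  ⊔preds={0,1,2}  new={0,2}  stable
  step 6. node 1  ⊔preds={0,1,2}  new={0,1,2}  stable
  step 7. node 2  ⊔preds={0,1,2}  new={0,1,2}  stable

Least fixpoint reached:
  node 0: {0,2}
  node 1: {0,1,2}
  node 2: {0,1,2}
  node 3: {0,1,2}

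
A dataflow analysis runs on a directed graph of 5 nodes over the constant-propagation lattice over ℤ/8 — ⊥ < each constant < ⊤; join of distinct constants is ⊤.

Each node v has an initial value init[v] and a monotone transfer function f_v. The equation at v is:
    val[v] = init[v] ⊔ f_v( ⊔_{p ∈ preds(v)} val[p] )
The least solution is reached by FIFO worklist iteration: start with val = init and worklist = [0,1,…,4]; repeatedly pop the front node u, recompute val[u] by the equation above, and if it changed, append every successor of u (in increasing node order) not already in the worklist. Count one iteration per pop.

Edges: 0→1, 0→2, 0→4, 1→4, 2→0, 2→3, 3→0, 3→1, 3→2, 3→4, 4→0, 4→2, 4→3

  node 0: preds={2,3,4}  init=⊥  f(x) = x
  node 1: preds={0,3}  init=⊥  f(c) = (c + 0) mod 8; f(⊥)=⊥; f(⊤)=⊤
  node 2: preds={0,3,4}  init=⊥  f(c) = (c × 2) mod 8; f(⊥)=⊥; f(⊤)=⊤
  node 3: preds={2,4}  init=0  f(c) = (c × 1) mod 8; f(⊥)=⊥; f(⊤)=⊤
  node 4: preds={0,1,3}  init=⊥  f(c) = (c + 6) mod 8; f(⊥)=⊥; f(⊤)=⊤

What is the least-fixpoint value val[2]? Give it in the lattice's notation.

Trace (13 dequeues):
  [1] u=0 | in 0 | out 0 | prev ⊥ | push {}
  [2] u=1 | in 0 | out 0 | prev ⊥ | push {}
  [3] u=2 | in 0 | out 0 | prev ⊥ | push {0}
  [4] u=3 | in 0 | out 0 | ==
  [5] u=4 | in 0 | out 6 | prev ⊥ | push {2,3}
  [6] u=0 | in ⊤ | out ⊤ | prev 0 | push {1,4}
  [7] u=2 | in ⊤ | out ⊤ | prev 0 | push {0}
  [8] u=3 | in ⊤ | out ⊤ | prev 0 | push {2}
  [9] u=1 | in ⊤ | out ⊤ | prev 0 | push {}
  [10] u=4 | in ⊤ | out ⊤ | prev 6 | push {3}
  [11] u=0 | in ⊤ | out ⊤ | ==
  [12] u=2 | in ⊤ | out ⊤ | ==
  [13] u=3 | in ⊤ | out ⊤ | ==

Converged values:
  [0] ⊤
  [1] ⊤
  [2] ⊤
  [3] ⊤
  [4] ⊤

⊤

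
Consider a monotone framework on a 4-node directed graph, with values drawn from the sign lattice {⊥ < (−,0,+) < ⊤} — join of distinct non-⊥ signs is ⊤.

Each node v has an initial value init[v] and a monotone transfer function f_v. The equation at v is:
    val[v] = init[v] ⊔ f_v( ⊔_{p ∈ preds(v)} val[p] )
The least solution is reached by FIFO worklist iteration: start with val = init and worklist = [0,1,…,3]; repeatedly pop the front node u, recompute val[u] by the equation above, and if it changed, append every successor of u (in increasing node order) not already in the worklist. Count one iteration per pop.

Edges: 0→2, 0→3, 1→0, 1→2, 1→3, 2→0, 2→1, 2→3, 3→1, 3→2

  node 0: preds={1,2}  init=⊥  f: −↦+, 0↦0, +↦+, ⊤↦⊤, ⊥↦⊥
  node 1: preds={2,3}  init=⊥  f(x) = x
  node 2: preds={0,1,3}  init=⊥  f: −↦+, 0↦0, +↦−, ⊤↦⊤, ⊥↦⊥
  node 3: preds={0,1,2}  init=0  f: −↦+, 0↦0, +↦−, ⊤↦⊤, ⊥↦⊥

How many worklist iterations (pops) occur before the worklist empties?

8

Trace (8 dequeues):
  [1] u=0 | in ⊥ | out ⊥ | ==
  [2] u=1 | in 0 | out 0 | prev ⊥ | push {0}
  [3] u=2 | in 0 | out 0 | prev ⊥ | push {1}
  [4] u=3 | in 0 | out 0 | ==
  [5] u=0 | in 0 | out 0 | prev ⊥ | push {2,3}
  [6] u=1 | in 0 | out 0 | ==
  [7] u=2 | in 0 | out 0 | ==
  [8] u=3 | in 0 | out 0 | ==

Converged values:
  [0] 0
  [1] 0
  [2] 0
  [3] 0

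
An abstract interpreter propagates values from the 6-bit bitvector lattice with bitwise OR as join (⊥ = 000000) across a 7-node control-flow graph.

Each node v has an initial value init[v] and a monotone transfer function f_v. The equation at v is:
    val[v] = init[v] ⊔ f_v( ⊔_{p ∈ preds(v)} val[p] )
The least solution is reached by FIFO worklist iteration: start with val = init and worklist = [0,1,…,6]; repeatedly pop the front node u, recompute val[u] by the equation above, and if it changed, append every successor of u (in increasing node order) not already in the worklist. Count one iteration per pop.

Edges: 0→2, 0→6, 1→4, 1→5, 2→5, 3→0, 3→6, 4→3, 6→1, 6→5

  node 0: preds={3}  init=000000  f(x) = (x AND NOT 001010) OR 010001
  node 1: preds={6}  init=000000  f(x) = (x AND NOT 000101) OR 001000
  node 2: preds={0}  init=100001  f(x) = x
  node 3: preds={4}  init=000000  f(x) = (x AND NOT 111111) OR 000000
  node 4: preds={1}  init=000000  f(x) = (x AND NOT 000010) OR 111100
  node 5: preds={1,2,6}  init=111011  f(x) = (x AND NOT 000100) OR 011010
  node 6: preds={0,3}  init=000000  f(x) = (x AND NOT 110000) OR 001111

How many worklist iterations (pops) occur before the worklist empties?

Trace (11 dequeues):
  [1] u=0 | in 000000 | out 010001 | prev 000000 | push {}
  [2] u=1 | in 000000 | out 001000 | prev 000000 | push {}
  [3] u=2 | in 010001 | out 110001 | prev 100001 | push {}
  [4] u=3 | in 000000 | out 000000 | ==
  [5] u=4 | in 001000 | out 111100 | prev 000000 | push {3}
  [6] u=5 | in 111001 | out 111011 | ==
  [7] u=6 | in 010001 | out 001111 | prev 000000 | push {1,5}
  [8] u=3 | in 111100 | out 000000 | ==
  [9] u=1 | in 001111 | out 001010 | prev 001000 | push {4}
  [10] u=5 | in 111111 | out 111011 | ==
  [11] u=4 | in 001010 | out 111100 | ==

Converged values:
  [0] 010001
  [1] 001010
  [2] 110001
  [3] 000000
  [4] 111100
  [5] 111011
  [6] 001111

11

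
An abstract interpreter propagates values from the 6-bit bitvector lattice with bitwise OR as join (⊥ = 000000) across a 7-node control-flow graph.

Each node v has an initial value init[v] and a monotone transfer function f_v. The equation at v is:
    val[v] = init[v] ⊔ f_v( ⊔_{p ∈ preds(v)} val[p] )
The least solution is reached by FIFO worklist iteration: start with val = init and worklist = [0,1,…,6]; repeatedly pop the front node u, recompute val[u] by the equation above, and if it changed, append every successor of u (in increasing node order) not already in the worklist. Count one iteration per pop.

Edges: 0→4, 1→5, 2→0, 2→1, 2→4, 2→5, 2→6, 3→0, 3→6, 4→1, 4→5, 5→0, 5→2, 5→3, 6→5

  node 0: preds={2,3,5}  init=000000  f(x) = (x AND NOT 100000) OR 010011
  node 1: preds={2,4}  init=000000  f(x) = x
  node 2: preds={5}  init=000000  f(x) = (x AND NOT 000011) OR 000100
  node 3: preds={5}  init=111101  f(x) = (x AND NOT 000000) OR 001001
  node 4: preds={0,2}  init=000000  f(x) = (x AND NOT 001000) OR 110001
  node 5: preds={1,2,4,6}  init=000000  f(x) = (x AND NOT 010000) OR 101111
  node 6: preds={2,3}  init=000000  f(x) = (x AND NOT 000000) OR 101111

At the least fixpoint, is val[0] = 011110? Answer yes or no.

Trace (17 dequeues):
  [1] u=0 | in 111101 | out 011111 | prev 000000 | push {}
  [2] u=1 | in 000000 | out 000000 | ==
  [3] u=2 | in 000000 | out 000100 | prev 000000 | push {0,1}
  [4] u=3 | in 000000 | out 111101 | ==
  [5] u=4 | in 011111 | out 110111 | prev 000000 | push {}
  [6] u=5 | in 110111 | out 101111 | prev 000000 | push {2,3}
  [7] u=6 | in 111101 | out 111111 | prev 000000 | push {5}
  [8] u=0 | in 111111 | out 011111 | ==
  [9] u=1 | in 110111 | out 110111 | prev 000000 | push {}
  [10] u=2 | in 101111 | out 101100 | prev 000100 | push {0,1,4,6}
  [11] u=3 | in 101111 | out 111111 | prev 111101 | push {}
  [12] u=5 | in 111111 | out 101111 | ==
  [13] u=0 | in 111111 | out 011111 | ==
  [14] u=1 | in 111111 | out 111111 | prev 110111 | push {5}
  [15] u=4 | in 111111 | out 110111 | ==
  [16] u=6 | in 111111 | out 111111 | ==
  [17] u=5 | in 111111 | out 101111 | ==

Converged values:
  [0] 011111
  [1] 111111
  [2] 101100
  [3] 111111
  [4] 110111
  [5] 101111
  [6] 111111

no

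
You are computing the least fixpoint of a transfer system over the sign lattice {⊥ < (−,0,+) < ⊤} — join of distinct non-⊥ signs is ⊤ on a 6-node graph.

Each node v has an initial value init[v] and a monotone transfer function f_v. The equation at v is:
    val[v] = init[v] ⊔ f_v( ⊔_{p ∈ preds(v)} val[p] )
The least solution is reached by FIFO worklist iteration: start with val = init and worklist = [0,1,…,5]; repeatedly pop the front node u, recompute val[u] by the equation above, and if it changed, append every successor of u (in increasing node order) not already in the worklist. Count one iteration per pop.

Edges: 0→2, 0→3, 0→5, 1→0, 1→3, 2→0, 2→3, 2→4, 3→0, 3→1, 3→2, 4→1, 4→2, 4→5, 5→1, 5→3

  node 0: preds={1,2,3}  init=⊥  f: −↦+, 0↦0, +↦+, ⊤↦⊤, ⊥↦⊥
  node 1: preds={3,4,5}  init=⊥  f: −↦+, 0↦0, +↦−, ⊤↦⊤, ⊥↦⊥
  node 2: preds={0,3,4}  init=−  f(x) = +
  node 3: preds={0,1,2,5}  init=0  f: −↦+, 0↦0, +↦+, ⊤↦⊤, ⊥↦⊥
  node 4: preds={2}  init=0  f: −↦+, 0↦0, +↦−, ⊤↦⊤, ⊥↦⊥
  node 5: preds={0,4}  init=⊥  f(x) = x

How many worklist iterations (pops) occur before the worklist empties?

11

Trace (11 dequeues):
  [1] u=0 | in ⊤ | out ⊤ | prev ⊥ | push {}
  [2] u=1 | in 0 | out 0 | prev ⊥ | push {0}
  [3] u=2 | in ⊤ | out ⊤ | prev − | push {}
  [4] u=3 | in ⊤ | out ⊤ | prev 0 | push {1,2}
  [5] u=4 | in ⊤ | out ⊤ | prev 0 | push {}
  [6] u=5 | in ⊤ | out ⊤ | prev ⊥ | push {3}
  [7] u=0 | in ⊤ | out ⊤ | ==
  [8] u=1 | in ⊤ | out ⊤ | prev 0 | push {0}
  [9] u=2 | in ⊤ | out ⊤ | ==
  [10] u=3 | in ⊤ | out ⊤ | ==
  [11] u=0 | in ⊤ | out ⊤ | ==

Converged values:
  [0] ⊤
  [1] ⊤
  [2] ⊤
  [3] ⊤
  [4] ⊤
  [5] ⊤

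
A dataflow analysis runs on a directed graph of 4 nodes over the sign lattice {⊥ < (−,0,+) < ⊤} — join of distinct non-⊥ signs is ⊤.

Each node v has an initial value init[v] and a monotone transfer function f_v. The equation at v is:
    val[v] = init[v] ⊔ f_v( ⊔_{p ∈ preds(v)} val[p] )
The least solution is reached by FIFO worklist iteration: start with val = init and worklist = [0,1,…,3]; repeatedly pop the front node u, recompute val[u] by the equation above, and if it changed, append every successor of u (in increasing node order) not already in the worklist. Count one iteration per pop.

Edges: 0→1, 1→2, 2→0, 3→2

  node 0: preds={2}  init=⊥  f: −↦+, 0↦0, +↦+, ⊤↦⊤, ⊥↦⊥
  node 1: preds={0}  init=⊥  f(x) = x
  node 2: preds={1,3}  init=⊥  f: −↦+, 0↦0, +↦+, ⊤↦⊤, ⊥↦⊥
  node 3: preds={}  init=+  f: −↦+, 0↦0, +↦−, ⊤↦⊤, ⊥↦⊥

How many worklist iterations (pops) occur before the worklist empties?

Trace (7 dequeues):
  [1] u=0 | in ⊥ | out ⊥ | ==
  [2] u=1 | in ⊥ | out ⊥ | ==
  [3] u=2 | in + | out + | prev ⊥ | push {0}
  [4] u=3 | in ⊥ | out + | ==
  [5] u=0 | in + | out + | prev ⊥ | push {1}
  [6] u=1 | in + | out + | prev ⊥ | push {2}
  [7] u=2 | in + | out + | ==

Converged values:
  [0] +
  [1] +
  [2] +
  [3] +

7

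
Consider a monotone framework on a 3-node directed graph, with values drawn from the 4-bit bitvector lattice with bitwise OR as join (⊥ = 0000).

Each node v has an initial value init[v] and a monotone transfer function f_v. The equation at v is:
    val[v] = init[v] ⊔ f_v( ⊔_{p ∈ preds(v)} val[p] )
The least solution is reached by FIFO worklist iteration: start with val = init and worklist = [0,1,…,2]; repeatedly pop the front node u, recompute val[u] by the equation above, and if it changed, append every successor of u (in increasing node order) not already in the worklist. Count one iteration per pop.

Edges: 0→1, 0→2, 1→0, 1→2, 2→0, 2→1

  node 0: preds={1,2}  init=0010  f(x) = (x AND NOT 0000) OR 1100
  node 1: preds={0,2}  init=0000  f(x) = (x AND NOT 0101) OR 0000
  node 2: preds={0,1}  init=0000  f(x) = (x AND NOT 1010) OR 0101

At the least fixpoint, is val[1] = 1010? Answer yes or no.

yes

Iteration log — 6 steps:
  step 1. node 0  ⊔preds=0000  new=1110  old=0010  +wl: 
  step 2. node 1  ⊔preds=1110  new=1010  old=0000  +wl: 0
  step 3. node 2  ⊔preds=1110  new=0101  old=0000  +wl: 1
  step 4. node 0  ⊔preds=1111  new=1111  old=1110  +wl: 2
  step 5. node 1  ⊔preds=1111  new=1010  stable
  step 6. node 2  ⊔preds=1111  new=0101  stable

Least fixpoint reached:
  node 0: 1111
  node 1: 1010
  node 2: 0101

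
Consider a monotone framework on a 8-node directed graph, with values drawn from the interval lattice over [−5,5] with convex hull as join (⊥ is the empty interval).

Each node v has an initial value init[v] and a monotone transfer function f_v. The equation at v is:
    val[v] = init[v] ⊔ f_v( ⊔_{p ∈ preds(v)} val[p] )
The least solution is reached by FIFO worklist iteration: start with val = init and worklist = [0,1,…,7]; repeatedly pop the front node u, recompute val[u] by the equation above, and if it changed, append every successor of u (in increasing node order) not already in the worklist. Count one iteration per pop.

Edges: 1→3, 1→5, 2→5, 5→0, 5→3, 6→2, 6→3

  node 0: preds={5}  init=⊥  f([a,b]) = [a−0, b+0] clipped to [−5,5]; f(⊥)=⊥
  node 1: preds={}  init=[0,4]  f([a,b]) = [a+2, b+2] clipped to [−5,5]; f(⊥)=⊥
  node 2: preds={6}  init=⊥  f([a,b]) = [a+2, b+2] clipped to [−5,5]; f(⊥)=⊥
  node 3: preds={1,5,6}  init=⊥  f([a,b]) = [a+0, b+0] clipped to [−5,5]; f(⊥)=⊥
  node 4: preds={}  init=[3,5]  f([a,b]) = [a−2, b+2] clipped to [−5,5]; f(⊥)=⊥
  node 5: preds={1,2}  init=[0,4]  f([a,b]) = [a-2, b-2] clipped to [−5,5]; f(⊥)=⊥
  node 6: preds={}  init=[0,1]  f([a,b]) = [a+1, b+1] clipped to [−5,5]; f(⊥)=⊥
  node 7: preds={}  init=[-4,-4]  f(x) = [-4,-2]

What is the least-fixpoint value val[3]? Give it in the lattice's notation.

[-2,4]

Iteration log — 10 steps:
  step 1. node 0  ⊔preds=[0,4]  new=[0,4]  old=⊥  +wl: 
  step 2. node 1  ⊔preds=⊥  new=[0,4]  stable
  step 3. node 2  ⊔preds=[0,1]  new=[2,3]  old=⊥  +wl: 
  step 4. node 3  ⊔preds=[0,4]  new=[0,4]  old=⊥  +wl: 
  step 5. node 4  ⊔preds=⊥  new=[3,5]  stable
  step 6. node 5  ⊔preds=[0,4]  new=[-2,4]  old=[0,4]  +wl: 0,3
  step 7. node 6  ⊔preds=⊥  new=[0,1]  stable
  step 8. node 7  ⊔preds=⊥  new=[-4,-2]  old=[-4,-4]  +wl: 
  step 9. node 0  ⊔preds=[-2,4]  new=[-2,4]  old=[0,4]  +wl: 
  step 10. node 3  ⊔preds=[-2,4]  new=[-2,4]  old=[0,4]  +wl: 

Least fixpoint reached:
  node 0: [-2,4]
  node 1: [0,4]
  node 2: [2,3]
  node 3: [-2,4]
  node 4: [3,5]
  node 5: [-2,4]
  node 6: [0,1]
  node 7: [-4,-2]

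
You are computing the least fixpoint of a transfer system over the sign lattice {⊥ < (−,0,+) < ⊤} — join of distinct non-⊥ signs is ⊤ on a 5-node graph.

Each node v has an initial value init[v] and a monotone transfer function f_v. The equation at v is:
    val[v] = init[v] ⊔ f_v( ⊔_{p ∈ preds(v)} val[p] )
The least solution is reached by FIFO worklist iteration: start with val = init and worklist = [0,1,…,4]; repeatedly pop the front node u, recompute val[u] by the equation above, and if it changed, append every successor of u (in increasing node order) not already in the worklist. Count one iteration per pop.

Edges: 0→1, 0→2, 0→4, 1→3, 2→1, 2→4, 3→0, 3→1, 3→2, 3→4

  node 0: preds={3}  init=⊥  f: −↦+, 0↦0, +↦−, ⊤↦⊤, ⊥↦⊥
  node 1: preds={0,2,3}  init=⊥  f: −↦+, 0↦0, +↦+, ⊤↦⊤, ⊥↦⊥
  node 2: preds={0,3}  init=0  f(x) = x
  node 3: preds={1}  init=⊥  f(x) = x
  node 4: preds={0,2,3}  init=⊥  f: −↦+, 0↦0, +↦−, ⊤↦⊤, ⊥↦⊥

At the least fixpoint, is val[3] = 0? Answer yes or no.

Worklist (9 pops):
  #1 pop 0: in=⊥ → ⊥ (no change)
  #2 pop 1: in=0 → 0 (was ⊥); enqueue []
  #3 pop 2: in=⊥ → 0 (no change)
  #4 pop 3: in=0 → 0 (was ⊥); enqueue [0,1,2]
  #5 pop 4: in=0 → 0 (was ⊥); enqueue []
  #6 pop 0: in=0 → 0 (was ⊥); enqueue [4]
  #7 pop 1: in=0 → 0 (no change)
  #8 pop 2: in=0 → 0 (no change)
  #9 pop 4: in=0 → 0 (no change)

Fixpoint:
  val[0] = 0
  val[1] = 0
  val[2] = 0
  val[3] = 0
  val[4] = 0

yes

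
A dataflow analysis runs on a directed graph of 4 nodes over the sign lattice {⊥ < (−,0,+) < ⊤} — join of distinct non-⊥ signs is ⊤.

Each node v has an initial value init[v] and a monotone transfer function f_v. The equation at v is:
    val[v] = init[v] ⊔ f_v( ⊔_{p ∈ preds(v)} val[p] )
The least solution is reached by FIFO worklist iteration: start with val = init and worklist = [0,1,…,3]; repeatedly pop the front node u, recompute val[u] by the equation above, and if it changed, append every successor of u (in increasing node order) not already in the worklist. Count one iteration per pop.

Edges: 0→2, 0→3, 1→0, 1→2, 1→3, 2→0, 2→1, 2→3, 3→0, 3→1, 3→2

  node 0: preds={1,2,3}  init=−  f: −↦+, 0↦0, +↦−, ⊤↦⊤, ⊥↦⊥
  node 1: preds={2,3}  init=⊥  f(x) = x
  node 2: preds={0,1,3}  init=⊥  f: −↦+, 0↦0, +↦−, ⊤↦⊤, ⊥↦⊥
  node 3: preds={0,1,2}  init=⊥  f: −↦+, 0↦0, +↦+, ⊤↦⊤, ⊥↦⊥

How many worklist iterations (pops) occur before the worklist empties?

10

Trace (10 dequeues):
  [1] u=0 | in ⊥ | out − | ==
  [2] u=1 | in ⊥ | out ⊥ | ==
  [3] u=2 | in − | out + | prev ⊥ | push {0,1}
  [4] u=3 | in ⊤ | out ⊤ | prev ⊥ | push {2}
  [5] u=0 | in ⊤ | out ⊤ | prev − | push {3}
  [6] u=1 | in ⊤ | out ⊤ | prev ⊥ | push {0}
  [7] u=2 | in ⊤ | out ⊤ | prev + | push {1}
  [8] u=3 | in ⊤ | out ⊤ | ==
  [9] u=0 | in ⊤ | out ⊤ | ==
  [10] u=1 | in ⊤ | out ⊤ | ==

Converged values:
  [0] ⊤
  [1] ⊤
  [2] ⊤
  [3] ⊤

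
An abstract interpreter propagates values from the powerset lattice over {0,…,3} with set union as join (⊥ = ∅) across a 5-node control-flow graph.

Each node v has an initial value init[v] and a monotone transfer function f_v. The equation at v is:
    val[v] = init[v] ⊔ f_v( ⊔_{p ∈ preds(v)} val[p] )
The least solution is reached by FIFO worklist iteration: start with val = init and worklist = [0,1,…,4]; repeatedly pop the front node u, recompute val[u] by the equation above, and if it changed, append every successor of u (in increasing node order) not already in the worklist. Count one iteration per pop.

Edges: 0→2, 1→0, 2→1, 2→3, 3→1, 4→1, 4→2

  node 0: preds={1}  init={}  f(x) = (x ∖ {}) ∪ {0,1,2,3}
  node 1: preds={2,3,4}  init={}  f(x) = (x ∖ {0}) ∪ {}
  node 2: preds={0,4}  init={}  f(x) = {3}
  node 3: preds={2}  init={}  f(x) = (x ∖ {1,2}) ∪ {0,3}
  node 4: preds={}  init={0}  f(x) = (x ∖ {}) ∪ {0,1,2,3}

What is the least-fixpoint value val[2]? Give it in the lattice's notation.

{3}

Iteration log — 8 steps:
  step 1. node 0  ⊔preds={}  new={0,1,2,3}  old={}  +wl: 
  step 2. node 1  ⊔preds={0}  new={}  stable
  step 3. node 2  ⊔preds={0,1,2,3}  new={3}  old={}  +wl: 1
  step 4. node 3  ⊔preds={3}  new={0,3}  old={}  +wl: 
  step 5. node 4  ⊔preds={}  new={0,1,2,3}  old={0}  +wl: 2
  step 6. node 1  ⊔preds={0,1,2,3}  new={1,2,3}  old={}  +wl: 0
  step 7. node 2  ⊔preds={0,1,2,3}  new={3}  stable
  step 8. node 0  ⊔preds={1,2,3}  new={0,1,2,3}  stable

Least fixpoint reached:
  node 0: {0,1,2,3}
  node 1: {1,2,3}
  node 2: {3}
  node 3: {0,3}
  node 4: {0,1,2,3}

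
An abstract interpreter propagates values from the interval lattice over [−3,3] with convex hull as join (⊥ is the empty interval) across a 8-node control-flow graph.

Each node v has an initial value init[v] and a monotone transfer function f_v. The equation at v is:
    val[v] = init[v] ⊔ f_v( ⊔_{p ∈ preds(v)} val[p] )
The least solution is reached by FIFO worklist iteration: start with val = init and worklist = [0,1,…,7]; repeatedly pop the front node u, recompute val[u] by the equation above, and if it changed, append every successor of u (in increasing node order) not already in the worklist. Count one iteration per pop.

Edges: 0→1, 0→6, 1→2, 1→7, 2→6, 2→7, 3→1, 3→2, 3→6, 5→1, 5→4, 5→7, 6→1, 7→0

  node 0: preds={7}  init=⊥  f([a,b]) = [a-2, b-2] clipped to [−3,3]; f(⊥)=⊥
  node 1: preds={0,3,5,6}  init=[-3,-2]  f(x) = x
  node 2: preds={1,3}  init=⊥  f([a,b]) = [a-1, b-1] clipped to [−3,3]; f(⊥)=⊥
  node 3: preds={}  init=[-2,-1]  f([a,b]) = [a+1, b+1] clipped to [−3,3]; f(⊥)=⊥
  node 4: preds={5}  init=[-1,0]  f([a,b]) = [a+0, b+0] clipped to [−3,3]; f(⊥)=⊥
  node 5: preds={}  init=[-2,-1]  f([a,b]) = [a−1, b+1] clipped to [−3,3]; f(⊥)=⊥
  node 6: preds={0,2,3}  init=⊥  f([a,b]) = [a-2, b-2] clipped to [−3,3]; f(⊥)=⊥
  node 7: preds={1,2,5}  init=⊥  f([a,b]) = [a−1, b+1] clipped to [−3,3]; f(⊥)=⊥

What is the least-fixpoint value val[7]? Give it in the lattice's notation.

[-3,0]

Iteration log — 12 steps:
  step 1. node 0  ⊔preds=⊥  new=⊥  stable
  step 2. node 1  ⊔preds=[-2,-1]  new=[-3,-1]  old=[-3,-2]  +wl: 
  step 3. node 2  ⊔preds=[-3,-1]  new=[-3,-2]  old=⊥  +wl: 
  step 4. node 3  ⊔preds=⊥  new=[-2,-1]  stable
  step 5. node 4  ⊔preds=[-2,-1]  new=[-2,0]  old=[-1,0]  +wl: 
  step 6. node 5  ⊔preds=⊥  new=[-2,-1]  stable
  step 7. node 6  ⊔preds=[-3,-1]  new=[-3,-3]  old=⊥  +wl: 1
  step 8. node 7  ⊔preds=[-3,-1]  new=[-3,0]  old=⊥  +wl: 0
  step 9. node 1  ⊔preds=[-3,-1]  new=[-3,-1]  stable
  step 10. node 0  ⊔preds=[-3,0]  new=[-3,-2]  old=⊥  +wl: 1,6
  step 11. node 1  ⊔preds=[-3,-1]  new=[-3,-1]  stable
  step 12. node 6  ⊔preds=[-3,-1]  new=[-3,-3]  stable

Least fixpoint reached:
  node 0: [-3,-2]
  node 1: [-3,-1]
  node 2: [-3,-2]
  node 3: [-2,-1]
  node 4: [-2,0]
  node 5: [-2,-1]
  node 6: [-3,-3]
  node 7: [-3,0]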